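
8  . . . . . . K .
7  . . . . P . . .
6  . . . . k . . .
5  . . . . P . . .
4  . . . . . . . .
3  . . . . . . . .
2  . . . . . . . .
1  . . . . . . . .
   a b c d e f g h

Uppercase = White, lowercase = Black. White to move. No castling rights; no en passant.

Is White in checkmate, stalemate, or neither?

neither

White to move; white king on g8.
In check: no.
Legal moves for White: Kh8, Kf8, Kh7, Kg7, e8=Q+, e8=R+, e8=B, e8=N.
White has 8 legal moves and is not in check → neither.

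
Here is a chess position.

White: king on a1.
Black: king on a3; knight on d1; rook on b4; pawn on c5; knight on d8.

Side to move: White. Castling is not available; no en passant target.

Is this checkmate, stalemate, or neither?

stalemate

White to move; white king on a1.
In check: no.
King squares — b1: attacked by Rb4; a2: attacked by Ka3; b2: attacked by Nd1.
Legal moves for White: none.
Not in check and no legal moves → stalemate.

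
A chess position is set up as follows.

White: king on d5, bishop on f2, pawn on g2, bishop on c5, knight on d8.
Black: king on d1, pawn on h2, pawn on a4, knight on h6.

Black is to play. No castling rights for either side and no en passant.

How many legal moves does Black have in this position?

Black to move; king on d1.
In check: no.
Legal moves: Ng8, Nf7, Nf5, Ng4, Ke2, Kd2, Kc2, Kc1, a3, h1=Q, h1=R, h1=B, h1=N.
Count: 13.

13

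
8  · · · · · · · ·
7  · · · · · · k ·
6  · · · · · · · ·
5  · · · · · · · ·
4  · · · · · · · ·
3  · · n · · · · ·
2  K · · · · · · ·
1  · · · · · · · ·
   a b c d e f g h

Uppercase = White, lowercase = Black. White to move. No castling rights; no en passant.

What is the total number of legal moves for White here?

White to move; king on a2.
In check: yes, from the black knight on c3.
Legal moves: Kb3, Ka3, Kb2, Ka1.
Count: 4.

4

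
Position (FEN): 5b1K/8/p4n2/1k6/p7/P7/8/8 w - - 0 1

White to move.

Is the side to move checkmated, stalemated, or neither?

stalemate

White to move; white king on h8.
In check: no.
King squares — g7: attacked by Bf8; h7: attacked by Nf6; g8: attacked by Nf6.
Legal moves for White: none.
Not in check and no legal moves → stalemate.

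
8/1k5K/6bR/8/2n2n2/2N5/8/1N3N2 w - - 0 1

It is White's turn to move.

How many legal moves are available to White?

4

White to move; king on h7.
In check: yes, from the black bishop on g6.
Legal moves: Kh8, Kg8, Kg7, Rxg6.
Count: 4.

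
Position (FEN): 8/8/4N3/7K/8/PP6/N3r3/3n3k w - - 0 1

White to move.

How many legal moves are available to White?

White to move; king on h5.
In check: no.
Legal moves: Nf8, Nd8, Ng7, Nc7, Ng5, Nc5, Nf4, Nd4, Kh6, Kg6, Kg5, Kh4, Kg4, Nb4, Nc3, Nc1, b4, a4.
Count: 18.

18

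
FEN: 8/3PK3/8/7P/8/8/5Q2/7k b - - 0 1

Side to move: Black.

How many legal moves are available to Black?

0

Black to move; king on h1.
In check: no.
Legal moves: none.
Count: 0.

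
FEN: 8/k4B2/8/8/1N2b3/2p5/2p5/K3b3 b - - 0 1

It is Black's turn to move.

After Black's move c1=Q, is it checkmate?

no

After c1=Q: white king on a1; in check: yes, from the black queen on c1.
White has 1 legal reply: Ka2.
In check but a legal move exists → not checkmate.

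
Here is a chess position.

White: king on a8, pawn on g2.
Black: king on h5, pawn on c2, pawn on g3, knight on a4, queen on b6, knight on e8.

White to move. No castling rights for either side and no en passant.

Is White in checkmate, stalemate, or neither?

stalemate

White to move; white king on a8.
In check: no.
King squares — a7: attacked by Qb6; b7: attacked by Qb6; b8: attacked by Qb6.
Legal moves for White: none.
Not in check and no legal moves → stalemate.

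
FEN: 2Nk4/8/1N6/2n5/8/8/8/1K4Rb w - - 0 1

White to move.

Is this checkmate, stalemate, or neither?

White to move; white king on b1.
In check: no.
Legal moves for White include: Ne7, Na7, Nd6, Na8, Nd7, Nd5, Nc4, Na4, Rg8+, Rg7, Rg6, Rg5, Rg4, Rg3, Rg2, Rxh1, Rf1, Re1, ... (list truncated; more exist).
White has legal moves and is not in check → neither.

neither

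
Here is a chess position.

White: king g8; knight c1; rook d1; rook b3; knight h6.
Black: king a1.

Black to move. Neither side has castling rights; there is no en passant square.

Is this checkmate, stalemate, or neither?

stalemate

Black to move; black king on a1.
In check: no.
King squares — b1: attacked by Rb3; a2: attacked by Nc1; b2: attacked by Rb3.
Legal moves for Black: none.
Not in check and no legal moves → stalemate.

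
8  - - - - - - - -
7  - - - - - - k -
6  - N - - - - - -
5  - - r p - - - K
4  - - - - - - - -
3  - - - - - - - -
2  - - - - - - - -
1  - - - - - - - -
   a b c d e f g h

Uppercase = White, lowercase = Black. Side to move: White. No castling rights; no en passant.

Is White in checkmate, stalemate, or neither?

White to move; white king on h5.
In check: no.
Legal moves for White: Nc8, Na8, Nd7, Nxd5, Nc4, Na4, Kg5, Kh4, Kg4.
White has 9 legal moves and is not in check → neither.

neither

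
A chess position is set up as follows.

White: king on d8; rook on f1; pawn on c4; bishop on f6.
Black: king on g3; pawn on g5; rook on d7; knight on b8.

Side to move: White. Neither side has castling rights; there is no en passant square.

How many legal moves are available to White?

White to move; king on d8.
In check: yes, from the black rook on d7.
Legal moves: Ke8, Kc8.
Count: 2.

2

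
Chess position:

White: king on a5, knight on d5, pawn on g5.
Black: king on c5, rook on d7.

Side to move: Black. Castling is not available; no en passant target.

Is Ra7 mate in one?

yes

After Ra7: white king on a5; in check: yes, from the black rook on a7.
King squares — a4: attacked by Ra7; b4: attacked by Kc5; b5: attacked by Kc5; a6: attacked by Ra7; b6: attacked by Kc5.
White has no legal moves → checkmate.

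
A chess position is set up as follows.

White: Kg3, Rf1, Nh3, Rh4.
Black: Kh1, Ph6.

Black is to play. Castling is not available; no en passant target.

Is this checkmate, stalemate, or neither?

checkmate

Black to move; black king on h1.
In check: yes, from the white rook on f1.
King squares — g1: attacked by Rf1; g2: attacked by Kg3; h2: attacked by Kg3.
Legal moves for Black: none.
In check with no legal moves → checkmate.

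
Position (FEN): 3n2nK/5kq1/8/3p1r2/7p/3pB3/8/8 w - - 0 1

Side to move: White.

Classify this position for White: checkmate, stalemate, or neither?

checkmate

White to move; white king on h8.
In check: yes, from the black queen on g7.
King squares — g7: attacked by Kf7; h7: attacked by Qg7; g8: attacked by Kf7.
Legal moves for White: none.
In check with no legal moves → checkmate.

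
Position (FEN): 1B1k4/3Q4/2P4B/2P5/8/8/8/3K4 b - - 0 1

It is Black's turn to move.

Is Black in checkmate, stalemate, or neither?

checkmate

Black to move; black king on d8.
In check: yes, from the white queen on d7.
King squares — c7: attacked by Qd7; d7: attacked by Pc6; e7: attacked by Qd7; c8: attacked by Qd7; e8: attacked by Qd7.
Legal moves for Black: none.
In check with no legal moves → checkmate.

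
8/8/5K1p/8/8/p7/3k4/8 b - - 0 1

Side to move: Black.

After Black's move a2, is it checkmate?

no

After a2: white king on f6; in check: no.
White is not in check, so this cannot be checkmate.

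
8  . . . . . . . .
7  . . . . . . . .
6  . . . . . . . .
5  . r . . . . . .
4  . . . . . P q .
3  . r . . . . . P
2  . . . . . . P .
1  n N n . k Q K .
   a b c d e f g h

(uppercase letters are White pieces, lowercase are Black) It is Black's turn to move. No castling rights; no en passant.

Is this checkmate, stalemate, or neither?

checkmate

Black to move; black king on e1.
In check: yes, from the white queen on f1.
King squares — d1: attacked by Qf1; f1: attacked by Kg1; d2: attacked by Nb1; e2: attacked by Qf1; f2: attacked by Qf1.
Legal moves for Black: none.
In check with no legal moves → checkmate.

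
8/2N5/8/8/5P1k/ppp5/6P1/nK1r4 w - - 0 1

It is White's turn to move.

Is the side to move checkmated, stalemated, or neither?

White to move; white king on b1.
In check: yes, from the black rook on d1.
King squares — a1: attacked by Rd1; c1: attacked by Rd1; a2: attacked by Pb3; b2: attacked by Pa3; c2: attacked by Na1.
Legal moves for White: none.
In check with no legal moves → checkmate.

checkmate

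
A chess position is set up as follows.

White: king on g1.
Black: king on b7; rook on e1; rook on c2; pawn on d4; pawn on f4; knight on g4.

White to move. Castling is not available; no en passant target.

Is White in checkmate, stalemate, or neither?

White to move; white king on g1.
In check: yes, from the black rook on e1.
King squares — f1: attacked by Re1; h1: attacked by Re1; f2: attacked by Rc2; g2: attacked by Rc2; h2: attacked by Rc2.
Legal moves for White: none.
In check with no legal moves → checkmate.

checkmate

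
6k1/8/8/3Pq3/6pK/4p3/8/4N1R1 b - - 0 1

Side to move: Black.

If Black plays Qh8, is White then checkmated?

no

After Qh8: white king on h4; in check: yes, from the black queen on h8.
White has 3 legal replies: Kg5, Kxg4, Kg3.
In check but a legal move exists → not checkmate.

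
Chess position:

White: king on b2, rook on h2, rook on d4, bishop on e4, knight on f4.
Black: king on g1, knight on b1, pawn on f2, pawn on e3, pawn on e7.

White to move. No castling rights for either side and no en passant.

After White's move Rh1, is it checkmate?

After Rh1: black king on g1; in check: yes, from the white rook on h1.
King squares — f1: attacked by Rh1; h1: attacked by Be4; f2: own pawn; g2: attacked by Be4; h2: attacked by Rh1.
Black has no legal moves → checkmate.

yes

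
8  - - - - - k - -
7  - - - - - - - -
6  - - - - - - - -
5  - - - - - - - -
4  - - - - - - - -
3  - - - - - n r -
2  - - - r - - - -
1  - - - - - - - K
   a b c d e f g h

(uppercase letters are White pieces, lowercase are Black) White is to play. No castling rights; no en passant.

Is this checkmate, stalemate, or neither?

stalemate

White to move; white king on h1.
In check: no.
King squares — g1: attacked by Nf3; g2: attacked by Rd2; h2: attacked by Rd2.
Legal moves for White: none.
Not in check and no legal moves → stalemate.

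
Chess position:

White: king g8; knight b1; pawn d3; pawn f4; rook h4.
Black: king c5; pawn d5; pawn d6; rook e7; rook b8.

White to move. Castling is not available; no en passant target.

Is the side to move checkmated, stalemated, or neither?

checkmate

White to move; white king on g8.
In check: yes, from the black rook on b8.
King squares — f7: attacked by Re7; g7: attacked by Re7; h7: attacked by Re7; f8: attacked by Rb8; h8: attacked by Rb8.
Legal moves for White: none.
In check with no legal moves → checkmate.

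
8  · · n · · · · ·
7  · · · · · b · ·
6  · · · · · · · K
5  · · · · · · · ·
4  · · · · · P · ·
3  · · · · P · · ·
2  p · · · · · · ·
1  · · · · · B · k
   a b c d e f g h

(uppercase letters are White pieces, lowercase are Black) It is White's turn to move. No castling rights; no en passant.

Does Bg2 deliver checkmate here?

no

After Bg2: black king on h1; in check: yes, from the white bishop on g2.
Black has 3 legal replies: Kh2, Kxg2, Kg1.
In check but a legal move exists → not checkmate.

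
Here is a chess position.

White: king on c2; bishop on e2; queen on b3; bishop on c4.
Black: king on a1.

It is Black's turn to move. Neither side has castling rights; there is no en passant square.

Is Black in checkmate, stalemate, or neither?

Black to move; black king on a1.
In check: no.
King squares — b1: attacked by Kc2; a2: attacked by Qb3; b2: attacked by Kc2.
Legal moves for Black: none.
Not in check and no legal moves → stalemate.

stalemate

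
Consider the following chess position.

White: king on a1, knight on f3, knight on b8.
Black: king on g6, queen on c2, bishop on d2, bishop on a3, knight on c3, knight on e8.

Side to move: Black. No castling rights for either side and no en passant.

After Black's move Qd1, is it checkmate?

After Qd1: white king on a1; in check: yes, from the black queen on d1.
King squares — b1: attacked by Qd1; a2: attacked by Nc3; b2: attacked by Ba3.
White has no legal moves → checkmate.

yes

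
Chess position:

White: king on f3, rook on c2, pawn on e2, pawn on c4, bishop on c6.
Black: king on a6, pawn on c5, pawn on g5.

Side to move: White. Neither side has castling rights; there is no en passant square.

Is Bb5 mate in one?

no

After Bb5: black king on a6; in check: yes, from the white bishop on b5.
Black has 4 legal replies: Kb7, Ka7, Kb6, Ka5.
In check but a legal move exists → not checkmate.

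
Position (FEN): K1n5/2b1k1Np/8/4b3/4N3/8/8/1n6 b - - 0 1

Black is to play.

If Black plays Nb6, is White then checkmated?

After Nb6: white king on a8; in check: yes, from the black knight on b6.
White has 2 legal replies: Kb7, Ka7.
In check but a legal move exists → not checkmate.

no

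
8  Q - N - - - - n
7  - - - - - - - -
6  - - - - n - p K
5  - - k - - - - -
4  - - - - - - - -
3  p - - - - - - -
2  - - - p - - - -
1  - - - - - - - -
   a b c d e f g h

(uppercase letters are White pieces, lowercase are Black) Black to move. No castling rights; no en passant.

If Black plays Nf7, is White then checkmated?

no

After Nf7: white king on h6; in check: yes, from the black knight on f7.
White has 2 legal replies: Kh7, Kxg6.
In check but a legal move exists → not checkmate.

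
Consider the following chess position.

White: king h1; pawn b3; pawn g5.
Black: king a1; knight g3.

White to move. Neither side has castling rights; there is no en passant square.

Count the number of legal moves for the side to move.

White to move; king on h1.
In check: yes, from the black knight on g3.
Legal moves: Kh2, Kg2, Kg1.
Count: 3.

3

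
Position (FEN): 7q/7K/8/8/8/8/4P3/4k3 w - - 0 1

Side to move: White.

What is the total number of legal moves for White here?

2

White to move; king on h7.
In check: yes, from the black queen on h8.
Legal moves: Kxh8, Kg6.
Count: 2.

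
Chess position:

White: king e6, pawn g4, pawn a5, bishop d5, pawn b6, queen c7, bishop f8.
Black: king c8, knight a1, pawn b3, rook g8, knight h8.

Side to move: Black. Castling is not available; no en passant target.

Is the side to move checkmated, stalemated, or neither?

checkmate

Black to move; black king on c8.
In check: yes, from the white queen on c7.
King squares — b7: attacked by Bd5; c7: attacked by Pb6; d7: attacked by Ke6; b8: attacked by Qc7; d8: attacked by Qc7.
Legal moves for Black: none.
In check with no legal moves → checkmate.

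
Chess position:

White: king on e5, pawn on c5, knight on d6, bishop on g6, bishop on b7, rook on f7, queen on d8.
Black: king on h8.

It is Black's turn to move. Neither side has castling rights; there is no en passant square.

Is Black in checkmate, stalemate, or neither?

Black to move; black king on h8.
In check: yes, from the white queen on d8.
King squares — g7: attacked by Rf7; h7: attacked by Bg6; g8: attacked by Qd8.
Legal moves for Black: none.
In check with no legal moves → checkmate.

checkmate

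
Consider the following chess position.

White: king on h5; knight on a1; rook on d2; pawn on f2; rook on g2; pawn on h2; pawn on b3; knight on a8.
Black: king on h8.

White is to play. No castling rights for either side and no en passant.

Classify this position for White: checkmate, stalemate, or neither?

White to move; white king on h5.
In check: no.
Legal moves for White include: Nc7, Nb6, Kh6, Kg6, Kg5, Kh4, Kg4, Rg8+, Rg7, Rg6, Rg5, Rg4, Rg3, Rg1, Rd8+, Rd7, Rd6, Rd5, ... (list truncated; more exist).
White has legal moves and is not in check → neither.

neither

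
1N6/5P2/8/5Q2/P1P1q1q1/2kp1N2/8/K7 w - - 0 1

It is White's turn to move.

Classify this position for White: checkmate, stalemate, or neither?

neither

White to move; white king on a1.
In check: no.
Legal moves for White include: Nd7, Nc6, Na6, Qc8, Qh7, Qd7, Qg6, Qf6+, Qe6, Qh5, Qg5, Qe5+, Qd5, Qc5, Qb5, Qa5+, Qxg4, Qf4, ... (list truncated; more exist).
White has legal moves and is not in check → neither.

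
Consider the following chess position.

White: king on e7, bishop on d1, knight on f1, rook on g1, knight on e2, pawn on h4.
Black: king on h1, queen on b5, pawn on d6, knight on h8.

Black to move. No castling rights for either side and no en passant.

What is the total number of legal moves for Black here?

Black to move; king on h1.
In check: yes, from the white rook on g1.
Legal moves: none.
Count: 0.

0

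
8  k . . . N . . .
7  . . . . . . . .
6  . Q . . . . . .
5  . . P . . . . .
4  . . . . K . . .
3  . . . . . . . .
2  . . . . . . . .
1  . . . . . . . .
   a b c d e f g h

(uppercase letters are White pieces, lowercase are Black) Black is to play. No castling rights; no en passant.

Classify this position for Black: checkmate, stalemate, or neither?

Black to move; black king on a8.
In check: no.
King squares — a7: attacked by Qb6; b7: attacked by Qb6; b8: attacked by Qb6.
Legal moves for Black: none.
Not in check and no legal moves → stalemate.

stalemate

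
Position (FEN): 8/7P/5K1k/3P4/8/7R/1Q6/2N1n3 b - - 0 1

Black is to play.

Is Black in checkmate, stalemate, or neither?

Black to move; black king on h6.
In check: yes, from the white rook on h3.
King squares — g5: attacked by Kf6; h5: attacked by Rh3; g6: attacked by Kf6; g7: attacked by Kf6; h7: attacked by Rh3.
Legal moves for Black: none.
In check with no legal moves → checkmate.

checkmate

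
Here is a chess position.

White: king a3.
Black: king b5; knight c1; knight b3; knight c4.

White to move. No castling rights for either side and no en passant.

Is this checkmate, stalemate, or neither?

checkmate

White to move; white king on a3.
In check: yes, from the black knight on c4.
King squares — a2: attacked by Nc1; b2: attacked by Nc4; b3: attacked by Nc1; a4: attacked by Kb5; b4: attacked by Kb5.
Legal moves for White: none.
In check with no legal moves → checkmate.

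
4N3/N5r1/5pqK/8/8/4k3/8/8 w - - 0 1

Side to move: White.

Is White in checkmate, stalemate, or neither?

White to move; white king on h6.
In check: yes, from the black queen on g6.
King squares — g5: attacked by Pf6; h5: attacked by Qg6; g6: attacked by Rg7; g7: attacked by Qg6; h7: attacked by Qg6.
Legal moves for White: none.
In check with no legal moves → checkmate.

checkmate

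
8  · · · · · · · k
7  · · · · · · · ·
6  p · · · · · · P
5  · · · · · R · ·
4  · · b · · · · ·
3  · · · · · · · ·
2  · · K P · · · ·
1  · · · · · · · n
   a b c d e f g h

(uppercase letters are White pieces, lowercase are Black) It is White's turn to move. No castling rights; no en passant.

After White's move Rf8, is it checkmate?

no

After Rf8: black king on h8; in check: yes, from the white rook on f8.
Black has 2 legal replies: Kh7, Bg8.
In check but a legal move exists → not checkmate.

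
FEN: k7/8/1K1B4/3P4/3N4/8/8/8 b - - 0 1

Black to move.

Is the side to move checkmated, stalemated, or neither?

Black to move; black king on a8.
In check: no.
King squares — a7: attacked by Kb6; b7: attacked by Kb6; b8: attacked by Bd6.
Legal moves for Black: none.
Not in check and no legal moves → stalemate.

stalemate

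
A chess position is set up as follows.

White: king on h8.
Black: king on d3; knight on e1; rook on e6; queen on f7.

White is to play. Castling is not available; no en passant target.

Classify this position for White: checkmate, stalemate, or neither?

White to move; white king on h8.
In check: no.
King squares — g7: attacked by Qf7; h7: attacked by Qf7; g8: attacked by Qf7.
Legal moves for White: none.
Not in check and no legal moves → stalemate.

stalemate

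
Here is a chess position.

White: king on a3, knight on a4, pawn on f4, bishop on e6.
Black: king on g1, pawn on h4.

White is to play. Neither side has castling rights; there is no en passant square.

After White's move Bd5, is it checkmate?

After Bd5: black king on g1; in check: no.
Black is not in check, so this cannot be checkmate.

no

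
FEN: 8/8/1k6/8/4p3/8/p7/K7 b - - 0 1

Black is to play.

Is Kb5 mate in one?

After Kb5: white king on a1; in check: no.
White is not in check, so this cannot be checkmate.

no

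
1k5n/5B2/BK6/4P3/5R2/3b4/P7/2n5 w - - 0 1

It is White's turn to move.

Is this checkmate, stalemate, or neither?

neither

White to move; white king on b6.
In check: no.
Legal moves for White include: Bg8, Be8, Bg6, Be6, Bh5, Bd5, Bfc4, Bb3, Kc6, Kc5, Ka5, Bc8, Bb7, Bb5, Bac4, Bxd3, Rf6, Rf5, ... (list truncated; more exist).
White has legal moves and is not in check → neither.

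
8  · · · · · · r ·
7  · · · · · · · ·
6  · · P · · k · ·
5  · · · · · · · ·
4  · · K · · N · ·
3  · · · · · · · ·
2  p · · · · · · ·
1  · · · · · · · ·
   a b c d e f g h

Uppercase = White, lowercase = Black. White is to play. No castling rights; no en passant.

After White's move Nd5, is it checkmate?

no

After Nd5: black king on f6; in check: yes, from the white knight on d5.
Black has 7 legal replies: Kg7, Kf7, Kg6, Ke6, Kg5, Kf5, Ke5.
In check but a legal move exists → not checkmate.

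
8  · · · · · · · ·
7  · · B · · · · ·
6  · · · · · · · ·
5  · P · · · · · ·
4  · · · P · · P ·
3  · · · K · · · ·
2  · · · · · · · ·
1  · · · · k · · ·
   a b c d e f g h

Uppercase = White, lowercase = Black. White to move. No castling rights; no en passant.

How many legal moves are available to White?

17

White to move; king on d3.
In check: no.
Legal moves: Bd8, Bb8, Bd6, Bb6, Be5, Ba5+, Bf4, Bg3+, Bh2, Ke4, Kc4, Ke3, Kc3, Kc2, b6, g5, d5.
Count: 17.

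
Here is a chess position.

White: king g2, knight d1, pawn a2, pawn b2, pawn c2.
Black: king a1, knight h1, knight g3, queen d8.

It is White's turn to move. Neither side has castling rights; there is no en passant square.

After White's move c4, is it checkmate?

After c4: black king on a1; in check: no.
Black is not in check, so this cannot be checkmate.

no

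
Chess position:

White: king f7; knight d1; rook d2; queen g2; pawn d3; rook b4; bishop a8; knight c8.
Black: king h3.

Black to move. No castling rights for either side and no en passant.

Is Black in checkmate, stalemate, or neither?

Black to move; black king on h3.
In check: yes, from the white queen on g2.
King squares — g2: attacked by Rd2; h2: attacked by Qg2; g3: attacked by Qg2; g4: attacked by Qg2; h4: attacked by Rb4.
Legal moves for Black: none.
In check with no legal moves → checkmate.

checkmate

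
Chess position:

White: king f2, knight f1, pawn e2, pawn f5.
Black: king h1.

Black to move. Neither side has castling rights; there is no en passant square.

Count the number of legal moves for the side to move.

Black to move; king on h1.
In check: no.
Legal moves: none.
Count: 0.

0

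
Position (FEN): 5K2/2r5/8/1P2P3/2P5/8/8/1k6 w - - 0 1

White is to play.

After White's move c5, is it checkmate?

no

After c5: black king on b1; in check: no.
Black is not in check, so this cannot be checkmate.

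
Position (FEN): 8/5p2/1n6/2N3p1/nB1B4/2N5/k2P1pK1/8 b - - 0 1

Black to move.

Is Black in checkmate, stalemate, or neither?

Black to move; black king on a2.
In check: yes, from the white knight on c3.
Legal moves for Black: Kb2, Ka1, Nxc3.
Black is in check but has 3 legal moves → neither.

neither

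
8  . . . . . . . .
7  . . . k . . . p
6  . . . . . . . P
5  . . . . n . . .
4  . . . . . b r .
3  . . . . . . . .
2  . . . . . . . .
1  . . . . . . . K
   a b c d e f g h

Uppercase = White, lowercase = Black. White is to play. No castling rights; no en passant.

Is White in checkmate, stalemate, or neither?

White to move; white king on h1.
In check: no.
King squares — g1: attacked by Rg4; g2: attacked by Rg4; h2: attacked by Bf4.
Legal moves for White: none.
Not in check and no legal moves → stalemate.

stalemate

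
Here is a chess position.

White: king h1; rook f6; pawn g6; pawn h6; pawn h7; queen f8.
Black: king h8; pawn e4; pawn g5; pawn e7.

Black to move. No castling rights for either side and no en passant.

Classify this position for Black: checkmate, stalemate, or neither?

checkmate

Black to move; black king on h8.
In check: yes, from the white queen on f8.
King squares — g7: attacked by Ph6; h7: attacked by Pg6; g8: attacked by Ph7.
Legal moves for Black: none.
In check with no legal moves → checkmate.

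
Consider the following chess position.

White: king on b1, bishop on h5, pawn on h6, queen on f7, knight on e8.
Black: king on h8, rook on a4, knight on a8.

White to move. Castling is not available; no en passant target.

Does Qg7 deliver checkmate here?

yes

After Qg7: black king on h8; in check: yes, from the white queen on g7.
King squares — g7: attacked by Ph6; h7: attacked by Qg7; g8: attacked by Qg7.
Black has no legal moves → checkmate.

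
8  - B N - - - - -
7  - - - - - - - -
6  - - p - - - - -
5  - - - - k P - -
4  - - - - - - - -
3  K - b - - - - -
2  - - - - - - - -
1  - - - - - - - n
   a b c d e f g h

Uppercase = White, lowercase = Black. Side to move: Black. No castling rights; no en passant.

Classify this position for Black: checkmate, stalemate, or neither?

Black to move; black king on e5.
In check: yes, from the white bishop on b8.
Legal moves for Black: Kf6, Kxf5, Kd5, Ke4, Kd4.
Black is in check but has 5 legal moves → neither.

neither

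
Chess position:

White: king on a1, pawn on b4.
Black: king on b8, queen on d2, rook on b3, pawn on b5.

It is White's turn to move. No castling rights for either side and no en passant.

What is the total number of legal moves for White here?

White to move; king on a1.
In check: no.
Legal moves: none.
Count: 0.

0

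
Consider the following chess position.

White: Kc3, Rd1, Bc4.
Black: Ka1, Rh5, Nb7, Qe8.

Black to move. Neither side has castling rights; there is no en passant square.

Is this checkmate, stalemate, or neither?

Black to move; black king on a1.
In check: yes, from the white rook on d1.
King squares — b1: attacked by Rd1; a2: attacked by Bc4; b2: attacked by Kc3.
Legal moves for Black: none.
In check with no legal moves → checkmate.

checkmate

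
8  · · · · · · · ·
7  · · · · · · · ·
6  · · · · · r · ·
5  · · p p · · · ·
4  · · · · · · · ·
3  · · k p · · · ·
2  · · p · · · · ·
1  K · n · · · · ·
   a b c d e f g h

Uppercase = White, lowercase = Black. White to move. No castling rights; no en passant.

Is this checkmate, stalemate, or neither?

stalemate

White to move; white king on a1.
In check: no.
King squares — b1: attacked by Pc2; a2: attacked by Nc1; b2: attacked by Kc3.
Legal moves for White: none.
Not in check and no legal moves → stalemate.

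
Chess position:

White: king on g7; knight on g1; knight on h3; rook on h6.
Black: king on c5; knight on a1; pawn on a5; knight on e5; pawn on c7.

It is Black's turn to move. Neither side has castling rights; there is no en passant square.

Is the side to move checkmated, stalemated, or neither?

Black to move; black king on c5.
In check: no.
Legal moves for Black: Nf7, Nd7, Ng6, Nc6, Ng4, Nc4, Nf3, Nd3, Kd5, Kb5, Kd4, Kc4, Kb4, Nb3, Nc2, c6, a4.
Black has 17 legal moves and is not in check → neither.

neither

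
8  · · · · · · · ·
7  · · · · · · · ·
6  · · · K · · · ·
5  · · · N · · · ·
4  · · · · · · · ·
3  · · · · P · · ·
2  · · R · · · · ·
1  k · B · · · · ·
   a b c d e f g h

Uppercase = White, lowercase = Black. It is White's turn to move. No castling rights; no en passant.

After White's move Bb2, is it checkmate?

no

After Bb2: black king on a1; in check: yes, from the white bishop on b2.
Black has 2 legal replies: Ka2, Kb1.
In check but a legal move exists → not checkmate.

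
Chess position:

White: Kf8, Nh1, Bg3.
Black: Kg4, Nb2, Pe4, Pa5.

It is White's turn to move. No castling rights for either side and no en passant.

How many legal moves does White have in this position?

White to move; king on f8.
In check: no.
Legal moves: Kg8, Ke8, Kg7, Kf7, Ke7, Bb8, Bc7, Bd6, Be5, Bh4, Bf4, Bh2, Bf2, Be1, Nf2+.
Count: 15.

15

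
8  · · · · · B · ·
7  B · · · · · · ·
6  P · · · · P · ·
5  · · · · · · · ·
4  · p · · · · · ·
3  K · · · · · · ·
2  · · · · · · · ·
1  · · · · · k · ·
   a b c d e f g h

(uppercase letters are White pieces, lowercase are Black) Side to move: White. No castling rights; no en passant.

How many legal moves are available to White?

6

White to move; king on a3.
In check: yes, from the black pawn on b4.
Legal moves: Kxb4, Ka4, Kb3, Kb2, Ka2, Bxb4.
Count: 6.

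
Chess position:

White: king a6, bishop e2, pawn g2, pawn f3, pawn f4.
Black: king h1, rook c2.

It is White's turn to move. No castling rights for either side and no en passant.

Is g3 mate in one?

no

After g3: black king on h1; in check: no.
Black is not in check, so this cannot be checkmate.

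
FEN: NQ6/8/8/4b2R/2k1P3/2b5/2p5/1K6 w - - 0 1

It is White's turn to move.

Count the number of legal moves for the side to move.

3

White to move; king on b1.
In check: yes, from the black pawn on c2.
Legal moves: Kxc2, Ka2, Kc1.
Count: 3.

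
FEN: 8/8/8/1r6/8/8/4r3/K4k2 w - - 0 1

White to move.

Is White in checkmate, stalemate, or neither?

stalemate

White to move; white king on a1.
In check: no.
King squares — b1: attacked by Rb5; a2: attacked by Re2; b2: attacked by Re2.
Legal moves for White: none.
Not in check and no legal moves → stalemate.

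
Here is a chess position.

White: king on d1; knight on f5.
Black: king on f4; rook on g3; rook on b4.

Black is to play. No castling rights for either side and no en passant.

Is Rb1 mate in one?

no

After Rb1: white king on d1; in check: yes, from the black rook on b1.
White has 3 legal replies: Ke2, Kd2, Kc2.
In check but a legal move exists → not checkmate.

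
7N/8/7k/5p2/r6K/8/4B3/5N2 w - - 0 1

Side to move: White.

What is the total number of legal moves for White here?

White to move; king on h4.
In check: yes, from the black rook on a4.
Legal moves: Kh3, Kg3, Bg4, Bc4.
Count: 4.

4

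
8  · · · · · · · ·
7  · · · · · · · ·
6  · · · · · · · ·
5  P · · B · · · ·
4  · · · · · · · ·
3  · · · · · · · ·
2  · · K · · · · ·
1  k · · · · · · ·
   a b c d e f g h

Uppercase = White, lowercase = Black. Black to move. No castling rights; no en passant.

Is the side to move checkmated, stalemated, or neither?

Black to move; black king on a1.
In check: no.
King squares — b1: attacked by Kc2; a2: attacked by Bd5; b2: attacked by Kc2.
Legal moves for Black: none.
Not in check and no legal moves → stalemate.

stalemate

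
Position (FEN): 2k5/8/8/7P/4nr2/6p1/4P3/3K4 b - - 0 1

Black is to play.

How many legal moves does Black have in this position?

Black to move; king on c8.
In check: no.
Legal moves: Kd8, Kb8, Kd7, Kc7, Kb7, Rf8, Rf7, Rf6, Rf5, Rh4, Rg4, Rf3, Rf2, Rf1+, Nf6, Nd6, Ng5, Nc5, Nc3+, Nf2+, Nd2, g2.
Count: 22.

22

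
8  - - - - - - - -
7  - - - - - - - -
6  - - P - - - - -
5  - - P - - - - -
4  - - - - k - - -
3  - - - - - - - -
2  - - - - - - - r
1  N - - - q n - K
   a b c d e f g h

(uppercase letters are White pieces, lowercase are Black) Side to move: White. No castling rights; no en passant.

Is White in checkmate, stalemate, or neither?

White to move; white king on h1.
In check: yes, from the black rook on h2.
King squares — g1: available; g2: attacked by Rh2; h2: attacked by Nf1.
Legal moves for White: Kg1.
White is in check but has 1 legal move → neither.

neither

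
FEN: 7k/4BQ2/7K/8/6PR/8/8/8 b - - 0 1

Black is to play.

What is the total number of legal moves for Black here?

Black to move; king on h8.
In check: no.
Legal moves: none.
Count: 0.

0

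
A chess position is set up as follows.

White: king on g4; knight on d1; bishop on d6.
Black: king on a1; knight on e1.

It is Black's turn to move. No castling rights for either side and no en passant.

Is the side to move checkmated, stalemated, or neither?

neither

Black to move; black king on a1.
In check: no.
Legal moves for Black: Nf3, Nd3, Ng2, Nc2, Ka2, Kb1.
Black has 6 legal moves and is not in check → neither.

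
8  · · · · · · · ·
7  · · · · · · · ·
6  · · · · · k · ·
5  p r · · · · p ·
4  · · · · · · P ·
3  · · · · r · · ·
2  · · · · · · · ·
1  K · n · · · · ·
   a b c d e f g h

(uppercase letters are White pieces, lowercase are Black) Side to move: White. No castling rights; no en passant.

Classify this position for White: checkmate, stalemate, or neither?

stalemate

White to move; white king on a1.
In check: no.
King squares — b1: attacked by Rb5; a2: attacked by Nc1; b2: attacked by Rb5.
Legal moves for White: none.
Not in check and no legal moves → stalemate.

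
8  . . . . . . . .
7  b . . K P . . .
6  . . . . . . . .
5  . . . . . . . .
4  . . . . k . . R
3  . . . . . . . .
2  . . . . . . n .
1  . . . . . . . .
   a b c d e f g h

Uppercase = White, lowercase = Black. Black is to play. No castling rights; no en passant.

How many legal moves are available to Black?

8

Black to move; king on e4.
In check: yes, from the white rook on h4.
Legal moves: Kf5, Ke5, Kd5, Kf3, Ke3, Kd3, Nxh4, Nf4.
Count: 8.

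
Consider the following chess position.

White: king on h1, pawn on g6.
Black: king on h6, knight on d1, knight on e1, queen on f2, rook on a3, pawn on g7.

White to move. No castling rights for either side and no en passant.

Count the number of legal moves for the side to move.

White to move; king on h1.
In check: no.
Legal moves: none.
Count: 0.

0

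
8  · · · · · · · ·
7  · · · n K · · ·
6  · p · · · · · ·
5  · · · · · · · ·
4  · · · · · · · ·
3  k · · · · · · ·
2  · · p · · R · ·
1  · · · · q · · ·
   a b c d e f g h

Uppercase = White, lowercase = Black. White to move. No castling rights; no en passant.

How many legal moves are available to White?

White to move; king on e7.
In check: yes, from the black queen on e1.
Legal moves: Kd8, Kf7, Kxd7, Kd6, Re2.
Count: 5.

5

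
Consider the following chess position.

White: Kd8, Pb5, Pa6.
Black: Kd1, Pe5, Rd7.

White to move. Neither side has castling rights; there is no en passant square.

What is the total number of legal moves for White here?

3

White to move; king on d8.
In check: yes, from the black rook on d7.
Legal moves: Ke8, Kc8, Kxd7.
Count: 3.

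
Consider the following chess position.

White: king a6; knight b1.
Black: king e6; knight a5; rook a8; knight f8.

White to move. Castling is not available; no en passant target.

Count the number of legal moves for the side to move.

2

White to move; king on a6.
In check: yes, from the black rook on a8.
Legal moves: Kb6, Kb5.
Count: 2.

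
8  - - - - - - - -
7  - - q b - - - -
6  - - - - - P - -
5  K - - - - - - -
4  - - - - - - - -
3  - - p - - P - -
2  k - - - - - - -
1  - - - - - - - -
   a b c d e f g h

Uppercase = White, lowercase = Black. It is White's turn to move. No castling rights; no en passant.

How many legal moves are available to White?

White to move; king on a5.
In check: yes, from the black queen on c7.
Legal moves: Ka6, Kb4.
Count: 2.

2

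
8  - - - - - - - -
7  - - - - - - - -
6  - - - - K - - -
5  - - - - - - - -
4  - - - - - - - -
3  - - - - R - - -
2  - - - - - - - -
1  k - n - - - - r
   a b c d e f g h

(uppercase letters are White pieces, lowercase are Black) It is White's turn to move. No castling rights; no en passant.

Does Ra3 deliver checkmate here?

no

After Ra3: black king on a1; in check: yes, from the white rook on a3.
Black has 3 legal replies: Kb2, Kb1, Na2.
In check but a legal move exists → not checkmate.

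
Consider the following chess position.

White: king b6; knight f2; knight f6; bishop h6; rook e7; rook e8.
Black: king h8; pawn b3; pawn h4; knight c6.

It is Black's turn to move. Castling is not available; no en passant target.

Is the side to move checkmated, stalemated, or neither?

Black to move; black king on h8.
In check: yes, from the white rook on e8.
King squares — g7: attacked by Bh6; h7: attacked by Nf6; g8: attacked by Nf6.
Legal moves for Black: none.
In check with no legal moves → checkmate.

checkmate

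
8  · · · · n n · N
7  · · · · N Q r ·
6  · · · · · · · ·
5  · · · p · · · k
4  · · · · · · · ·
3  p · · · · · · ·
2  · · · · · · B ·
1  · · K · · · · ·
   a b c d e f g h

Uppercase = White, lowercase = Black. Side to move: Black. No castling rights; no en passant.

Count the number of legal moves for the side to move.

Black to move; king on h5.
In check: yes, from the white queen on f7.
Legal moves: Kh6, Kg5, Kh4, Kg4, Ng6, Rxf7, Rg6.
Count: 7.

7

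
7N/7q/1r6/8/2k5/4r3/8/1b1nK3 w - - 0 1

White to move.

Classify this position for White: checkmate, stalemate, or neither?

neither

White to move; white king on e1.
In check: yes, from the black rook on e3.
King squares — d1: available; f1: available; d2: available; e2: attacked by Re3; f2: attacked by Nd1.
Legal moves for White: Kd2, Kf1, Kxd1.
White is in check but has 3 legal moves → neither.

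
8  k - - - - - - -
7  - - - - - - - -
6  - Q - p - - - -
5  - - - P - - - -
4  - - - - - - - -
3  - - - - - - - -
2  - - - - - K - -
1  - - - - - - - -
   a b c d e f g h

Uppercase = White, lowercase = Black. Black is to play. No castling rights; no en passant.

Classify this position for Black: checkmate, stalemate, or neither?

Black to move; black king on a8.
In check: no.
King squares — a7: attacked by Qb6; b7: attacked by Qb6; b8: attacked by Qb6.
Legal moves for Black: none.
Not in check and no legal moves → stalemate.

stalemate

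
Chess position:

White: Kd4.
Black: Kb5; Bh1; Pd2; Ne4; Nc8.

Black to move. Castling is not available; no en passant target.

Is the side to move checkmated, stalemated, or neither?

neither

Black to move; black king on b5.
In check: no.
Legal moves for Black include: Ne7, Na7, Ncd6, Nb6, Kc6, Kb6, Ka6, Ka5, Kb4, Ka4, Nf6, Ned6, Ng5, Nc5, Ng3, Nc3, Nf2, Bf3, ... (list truncated; more exist).
Black has legal moves and is not in check → neither.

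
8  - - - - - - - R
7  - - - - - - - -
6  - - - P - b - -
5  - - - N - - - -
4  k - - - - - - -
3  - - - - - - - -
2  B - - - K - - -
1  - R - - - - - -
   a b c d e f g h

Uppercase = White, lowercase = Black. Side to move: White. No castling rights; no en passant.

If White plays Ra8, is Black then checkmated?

After Ra8: black king on a4; in check: yes, from the white rook on a8.
King squares — a3: attacked by Ra8; b3: attacked by Rb1; b4: attacked by Rb1; a5: attacked by Ra8; b5: attacked by Rb1.
Black has no legal moves → checkmate.

yes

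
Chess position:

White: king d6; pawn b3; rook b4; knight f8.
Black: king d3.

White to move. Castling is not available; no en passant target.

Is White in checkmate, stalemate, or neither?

neither

White to move; white king on d6.
In check: no.
Legal moves for White include: Nh7, Nd7, Ng6, Ne6, Ke7, Kd7, Kc7, Ke6, Kc6, Ke5, Kd5, Kc5, Rb8, Rb7, Rb6, Rb5, Rh4, Rg4, ... (list truncated; more exist).
White has legal moves and is not in check → neither.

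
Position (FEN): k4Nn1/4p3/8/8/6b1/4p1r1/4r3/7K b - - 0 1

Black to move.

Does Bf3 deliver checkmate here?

yes

After Bf3: white king on h1; in check: yes, from the black bishop on f3.
King squares — g1: attacked by Rg3; g2: attacked by Re2; h2: attacked by Re2.
White has no legal moves → checkmate.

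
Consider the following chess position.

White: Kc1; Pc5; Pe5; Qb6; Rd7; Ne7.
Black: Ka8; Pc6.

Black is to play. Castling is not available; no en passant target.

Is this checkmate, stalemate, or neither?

stalemate

Black to move; black king on a8.
In check: no.
King squares — a7: attacked by Qb6; b7: attacked by Qb6; b8: attacked by Qb6.
Legal moves for Black: none.
Not in check and no legal moves → stalemate.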